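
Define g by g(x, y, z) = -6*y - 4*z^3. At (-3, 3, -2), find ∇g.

∂g/∂x = 0
∂g/∂y = -6
∂g/∂z = -12*z^2
∇g = (0, -6, -12*z^2)
At (-3, 3, -2): (0, -6, -48).

(0, -6, -48)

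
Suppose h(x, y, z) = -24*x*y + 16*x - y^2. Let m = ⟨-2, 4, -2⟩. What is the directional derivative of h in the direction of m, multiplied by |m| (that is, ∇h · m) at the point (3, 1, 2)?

-280

∂h/∂x = -24*y + 16
∂h/∂y = -24*x - 2*y
∂h/∂z = 0
∇h at (3, 1, 2) = (-8, -74, 0)
∇h · m = (-8)(-2) + (-74)(4) + (0)(-2) = -280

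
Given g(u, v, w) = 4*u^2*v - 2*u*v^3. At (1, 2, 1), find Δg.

∂²g/∂u² = 8*v
∂²g/∂v² = -12*u*v
∂²g/∂w² = 0
∇²g = -12*u*v + 8*v
At (1, 2, 1): -8.

-8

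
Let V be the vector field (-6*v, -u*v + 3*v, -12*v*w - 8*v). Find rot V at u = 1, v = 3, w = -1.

(4, 0, 3)

(∇×V)₁ = ∂V₃/∂v − ∂V₂/∂w = -12*w - 8
(∇×V)₂ = ∂V₁/∂w − ∂V₃/∂u = 0
(∇×V)₃ = ∂V₂/∂u − ∂V₁/∂v = -v + 6
∇×V = (-12*w - 8, 0, -v + 6)
At (1, 3, -1): (4, 0, 3).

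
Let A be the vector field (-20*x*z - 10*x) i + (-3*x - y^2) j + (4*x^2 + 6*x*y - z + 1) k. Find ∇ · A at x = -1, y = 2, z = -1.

5

∂A₁/∂x = -20*z - 10
∂A₂/∂y = -2*y
∂A₃/∂z = -1
∇·A = -2*y - 20*z - 11
At (-1, 2, -1): 5.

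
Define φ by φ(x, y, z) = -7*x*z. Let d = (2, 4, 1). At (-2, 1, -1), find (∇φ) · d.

28

∂φ/∂x = -7*z
∂φ/∂y = 0
∂φ/∂z = -7*x
∇φ at (-2, 1, -1) = (7, 0, 14)
∇φ · d = (7)(2) + (0)(4) + (14)(1) = 28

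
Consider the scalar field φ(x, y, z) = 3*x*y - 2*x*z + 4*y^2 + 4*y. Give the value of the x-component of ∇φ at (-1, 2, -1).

8

(∇φ)_1 = ∂φ/∂x = 3*y - 2*z
At (-1, 2, -1): 8.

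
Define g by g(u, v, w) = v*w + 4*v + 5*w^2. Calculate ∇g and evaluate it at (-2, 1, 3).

∂g/∂u = 0
∂g/∂v = w + 4
∂g/∂w = v + 10*w
∇g = (0, w + 4, v + 10*w)
At (-2, 1, 3): (0, 7, 31).

(0, 7, 31)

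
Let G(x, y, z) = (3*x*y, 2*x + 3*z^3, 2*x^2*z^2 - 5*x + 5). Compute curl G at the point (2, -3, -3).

(-81, -67, -4)

(∇×G)₁ = ∂G₃/∂y − ∂G₂/∂z = -9*z^2
(∇×G)₂ = ∂G₁/∂z − ∂G₃/∂x = -4*x*z^2 + 5
(∇×G)₃ = ∂G₂/∂x − ∂G₁/∂y = -3*x + 2
∇×G = (-9*z^2, -4*x*z^2 + 5, -3*x + 2)
At (2, -3, -3): (-81, -67, -4).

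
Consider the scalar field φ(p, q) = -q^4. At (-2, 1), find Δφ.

-12

∂²φ/∂p² = 0
∂²φ/∂q² = -12*q^2
∇²φ = -12*q^2
At (-2, 1): -12.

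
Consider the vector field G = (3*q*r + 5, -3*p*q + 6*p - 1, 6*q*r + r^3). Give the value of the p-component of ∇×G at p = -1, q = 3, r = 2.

12

(∇×G)_1 = ∂G₃/∂q − ∂G₂/∂r
= 6*r − (0)
= 6*r
At (-1, 3, 2): 12.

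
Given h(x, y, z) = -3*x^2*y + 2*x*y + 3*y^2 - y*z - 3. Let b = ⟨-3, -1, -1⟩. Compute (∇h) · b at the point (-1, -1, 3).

37

∂h/∂x = -6*x*y + 2*y
∂h/∂y = -3*x^2 + 2*x + 6*y - z
∂h/∂z = -y
∇h at (-1, -1, 3) = (-8, -14, 1)
∇h · b = (-8)(-3) + (-14)(-1) + (1)(-1) = 37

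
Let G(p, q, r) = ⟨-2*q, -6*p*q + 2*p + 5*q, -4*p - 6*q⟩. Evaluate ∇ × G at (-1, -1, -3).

(-6, 4, 10)

(∇×G)₁ = ∂G₃/∂q − ∂G₂/∂r = -6
(∇×G)₂ = ∂G₁/∂r − ∂G₃/∂p = 4
(∇×G)₃ = ∂G₂/∂p − ∂G₁/∂q = -6*q + 4
∇×G = (-6, 4, -6*q + 4)
At (-1, -1, -3): (-6, 4, 10).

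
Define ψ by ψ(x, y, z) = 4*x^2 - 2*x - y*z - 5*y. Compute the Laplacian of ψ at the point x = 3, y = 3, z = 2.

∂²ψ/∂x² = 8
∂²ψ/∂y² = 0
∂²ψ/∂z² = 0
∇²ψ = 8
At (3, 3, 2): 8.

8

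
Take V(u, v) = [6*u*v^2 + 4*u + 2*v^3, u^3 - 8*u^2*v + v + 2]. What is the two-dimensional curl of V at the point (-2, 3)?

∂V₂/∂u = 3*u^2 - 16*u*v
∂V₁/∂v = 12*u*v + 6*v^2
Scalar curl = 3*u^2 - 28*u*v - 6*v^2
At (-2, 3): 126.

126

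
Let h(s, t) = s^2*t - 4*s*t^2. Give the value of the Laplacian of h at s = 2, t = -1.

-18

∂²h/∂s² = 2*t
∂²h/∂t² = -8*s
∇²h = -8*s + 2*t
At (2, -1): -18.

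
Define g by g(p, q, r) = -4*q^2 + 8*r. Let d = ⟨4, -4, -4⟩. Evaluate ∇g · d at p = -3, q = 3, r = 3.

64

∂g/∂p = 0
∂g/∂q = -8*q
∂g/∂r = 8
∇g at (-3, 3, 3) = (0, -24, 8)
∇g · d = (0)(4) + (-24)(-4) + (8)(-4) = 64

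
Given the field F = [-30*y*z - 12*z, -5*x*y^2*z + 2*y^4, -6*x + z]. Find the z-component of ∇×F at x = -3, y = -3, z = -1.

(∇×F)_3 = ∂F₂/∂x − ∂F₁/∂y
= -5*y^2*z − (-30*z)
= -5*y^2*z + 30*z
At (-3, -3, -1): 15.

15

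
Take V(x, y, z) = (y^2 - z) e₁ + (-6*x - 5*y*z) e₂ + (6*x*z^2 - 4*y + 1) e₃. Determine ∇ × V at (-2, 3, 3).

(∇×V)₁ = ∂V₃/∂y − ∂V₂/∂z = 5*y - 4
(∇×V)₂ = ∂V₁/∂z − ∂V₃/∂x = -6*z^2 - 1
(∇×V)₃ = ∂V₂/∂x − ∂V₁/∂y = -2*y - 6
∇×V = (5*y - 4, -6*z^2 - 1, -2*y - 6)
At (-2, 3, 3): (11, -55, -12).

(11, -55, -12)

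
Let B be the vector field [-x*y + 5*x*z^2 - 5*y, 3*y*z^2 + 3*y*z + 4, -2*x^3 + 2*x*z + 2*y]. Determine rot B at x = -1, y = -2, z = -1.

(-4, 18, 4)

(∇×B)₁ = ∂B₃/∂y − ∂B₂/∂z = -6*y*z - 3*y + 2
(∇×B)₂ = ∂B₁/∂z − ∂B₃/∂x = 6*x^2 + 10*x*z - 2*z
(∇×B)₃ = ∂B₂/∂x − ∂B₁/∂y = x + 5
∇×B = (-6*y*z - 3*y + 2, 6*x^2 + 10*x*z - 2*z, x + 5)
At (-1, -2, -1): (-4, 18, 4).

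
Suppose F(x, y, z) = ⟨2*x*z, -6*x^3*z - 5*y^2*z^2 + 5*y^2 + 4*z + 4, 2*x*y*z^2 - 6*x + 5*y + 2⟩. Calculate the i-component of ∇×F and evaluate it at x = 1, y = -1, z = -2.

(∇×F)_1 = ∂F₃/∂y − ∂F₂/∂z
= 2*x*z^2 + 5 − (-6*x^3 - 10*y^2*z + 4)
= 6*x^3 + 2*x*z^2 + 10*y^2*z + 1
At (1, -1, -2): -5.

-5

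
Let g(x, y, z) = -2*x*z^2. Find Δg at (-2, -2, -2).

8

∂²g/∂x² = 0
∂²g/∂y² = 0
∂²g/∂z² = -4*x
∇²g = -4*x
At (-2, -2, -2): 8.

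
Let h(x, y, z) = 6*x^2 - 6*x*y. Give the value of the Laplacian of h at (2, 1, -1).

12

∂²h/∂x² = 12
∂²h/∂y² = 0
∂²h/∂z² = 0
∇²h = 12
At (2, 1, -1): 12.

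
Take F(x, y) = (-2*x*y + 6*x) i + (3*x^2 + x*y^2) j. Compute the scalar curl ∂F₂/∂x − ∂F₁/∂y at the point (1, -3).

∂F₂/∂x = 6*x + y^2
∂F₁/∂y = -2*x
Scalar curl = 8*x + y^2
At (1, -3): 17.

17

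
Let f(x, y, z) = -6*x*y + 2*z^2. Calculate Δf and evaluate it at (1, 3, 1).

4

∂²f/∂x² = 0
∂²f/∂y² = 0
∂²f/∂z² = 4
∇²f = 4
At (1, 3, 1): 4.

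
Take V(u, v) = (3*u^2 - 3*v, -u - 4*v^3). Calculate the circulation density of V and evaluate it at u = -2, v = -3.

2

∂V₂/∂u = -1
∂V₁/∂v = -3
Scalar curl = 2
At (-2, -3): 2.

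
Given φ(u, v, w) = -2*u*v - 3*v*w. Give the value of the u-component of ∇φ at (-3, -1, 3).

(∇φ)_1 = ∂φ/∂u = -2*v
At (-3, -1, 3): 2.

2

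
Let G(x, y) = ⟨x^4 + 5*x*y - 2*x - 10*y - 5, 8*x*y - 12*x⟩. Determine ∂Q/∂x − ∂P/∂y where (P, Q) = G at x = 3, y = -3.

-41

∂G₂/∂x = 8*y - 12
∂G₁/∂y = 5*x - 10
Scalar curl = -5*x + 8*y - 2
At (3, -3): -41.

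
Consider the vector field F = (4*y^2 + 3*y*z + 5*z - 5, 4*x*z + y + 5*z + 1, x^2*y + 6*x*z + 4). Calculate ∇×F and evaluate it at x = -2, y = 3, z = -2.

(7, 38, -26)

(∇×F)₁ = ∂F₃/∂y − ∂F₂/∂z = x^2 - 4*x - 5
(∇×F)₂ = ∂F₁/∂z − ∂F₃/∂x = -2*x*y + 3*y - 6*z + 5
(∇×F)₃ = ∂F₂/∂x − ∂F₁/∂y = -8*y + z
∇×F = (x^2 - 4*x - 5, -2*x*y + 3*y - 6*z + 5, -8*y + z)
At (-2, 3, -2): (7, 38, -26).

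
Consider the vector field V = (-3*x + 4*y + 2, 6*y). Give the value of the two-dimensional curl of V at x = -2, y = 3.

-4

∂V₂/∂x = 0
∂V₁/∂y = 4
Scalar curl = -4
At (-2, 3): -4.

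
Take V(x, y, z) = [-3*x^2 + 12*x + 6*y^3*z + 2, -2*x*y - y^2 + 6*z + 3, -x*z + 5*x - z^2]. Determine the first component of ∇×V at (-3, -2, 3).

-6

(∇×V)_1 = ∂V₃/∂y − ∂V₂/∂z
= 0 − (6)
= -6
At (-3, -2, 3): -6.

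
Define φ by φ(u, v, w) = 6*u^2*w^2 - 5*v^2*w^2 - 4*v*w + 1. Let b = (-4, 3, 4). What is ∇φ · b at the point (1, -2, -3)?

512

∂φ/∂u = 12*u*w^2
∂φ/∂v = -10*v*w^2 - 4*w
∂φ/∂w = 12*u^2*w - 10*v^2*w - 4*v
∇φ at (1, -2, -3) = (108, 192, 92)
∇φ · b = (108)(-4) + (192)(3) + (92)(4) = 512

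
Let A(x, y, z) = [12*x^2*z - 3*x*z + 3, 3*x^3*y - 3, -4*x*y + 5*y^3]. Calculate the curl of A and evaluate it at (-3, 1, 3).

(27, 121, 81)

(∇×A)₁ = ∂A₃/∂y − ∂A₂/∂z = -4*x + 15*y^2
(∇×A)₂ = ∂A₁/∂z − ∂A₃/∂x = 12*x^2 - 3*x + 4*y
(∇×A)₃ = ∂A₂/∂x − ∂A₁/∂y = 9*x^2*y
∇×A = (-4*x + 15*y^2, 12*x^2 - 3*x + 4*y, 9*x^2*y)
At (-3, 1, 3): (27, 121, 81).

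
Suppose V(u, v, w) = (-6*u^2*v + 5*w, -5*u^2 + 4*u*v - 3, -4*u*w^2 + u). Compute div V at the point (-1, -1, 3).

∂V₁/∂u = -12*u*v
∂V₂/∂v = 4*u
∂V₃/∂w = -8*u*w
∇·V = -12*u*v - 8*u*w + 4*u
At (-1, -1, 3): 8.

8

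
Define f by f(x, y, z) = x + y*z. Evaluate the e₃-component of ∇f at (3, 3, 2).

3

(∇f)_3 = ∂f/∂z = y
At (3, 3, 2): 3.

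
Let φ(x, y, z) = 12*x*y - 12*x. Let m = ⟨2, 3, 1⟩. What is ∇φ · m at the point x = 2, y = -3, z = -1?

∂φ/∂x = 12*y - 12
∂φ/∂y = 12*x
∂φ/∂z = 0
∇φ at (2, -3, -1) = (-48, 24, 0)
∇φ · m = (-48)(2) + (24)(3) + (0)(1) = -24

-24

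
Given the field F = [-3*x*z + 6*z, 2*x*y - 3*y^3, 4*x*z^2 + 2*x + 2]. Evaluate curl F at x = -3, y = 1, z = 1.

(∇×F)₁ = ∂F₃/∂y − ∂F₂/∂z = 0
(∇×F)₂ = ∂F₁/∂z − ∂F₃/∂x = -3*x - 4*z^2 + 4
(∇×F)₃ = ∂F₂/∂x − ∂F₁/∂y = 2*y
∇×F = (0, -3*x - 4*z^2 + 4, 2*y)
At (-3, 1, 1): (0, 9, 2).

(0, 9, 2)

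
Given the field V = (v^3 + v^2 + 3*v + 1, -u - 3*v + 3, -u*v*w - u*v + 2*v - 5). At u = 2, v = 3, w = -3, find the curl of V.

(∇×V)₁ = ∂V₃/∂v − ∂V₂/∂w = -u*w - u + 2
(∇×V)₂ = ∂V₁/∂w − ∂V₃/∂u = v*w + v
(∇×V)₃ = ∂V₂/∂u − ∂V₁/∂v = -3*v^2 - 2*v - 4
∇×V = (-u*w - u + 2, v*w + v, -3*v^2 - 2*v - 4)
At (2, 3, -3): (6, -6, -37).

(6, -6, -37)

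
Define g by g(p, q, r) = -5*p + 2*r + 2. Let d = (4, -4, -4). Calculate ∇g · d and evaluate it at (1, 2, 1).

∂g/∂p = -5
∂g/∂q = 0
∂g/∂r = 2
∇g at (1, 2, 1) = (-5, 0, 2)
∇g · d = (-5)(4) + (0)(-4) + (2)(-4) = -28

-28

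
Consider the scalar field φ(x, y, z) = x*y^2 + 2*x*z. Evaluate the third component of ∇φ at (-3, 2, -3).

(∇φ)_3 = ∂φ/∂z = 2*x
At (-3, 2, -3): -6.

-6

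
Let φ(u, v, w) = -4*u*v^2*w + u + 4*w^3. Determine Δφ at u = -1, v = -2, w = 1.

32

∂²φ/∂u² = 0
∂²φ/∂v² = -8*u*w
∂²φ/∂w² = 24*w
∇²φ = -8*u*w + 24*w
At (-1, -2, 1): 32.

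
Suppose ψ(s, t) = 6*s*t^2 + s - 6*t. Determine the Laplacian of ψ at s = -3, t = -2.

∂²ψ/∂s² = 0
∂²ψ/∂t² = 12*s
∇²ψ = 12*s
At (-3, -2): -36.

-36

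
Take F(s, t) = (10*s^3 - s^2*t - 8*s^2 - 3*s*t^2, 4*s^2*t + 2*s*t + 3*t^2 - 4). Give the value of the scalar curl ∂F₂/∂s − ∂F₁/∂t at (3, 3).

∂F₂/∂s = 8*s*t + 2*t
∂F₁/∂t = -s^2 - 6*s*t
Scalar curl = s^2 + 14*s*t + 2*t
At (3, 3): 141.

141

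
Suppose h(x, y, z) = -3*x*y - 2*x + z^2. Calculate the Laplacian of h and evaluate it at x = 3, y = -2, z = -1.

2

∂²h/∂x² = 0
∂²h/∂y² = 0
∂²h/∂z² = 2
∇²h = 2
At (3, -2, -1): 2.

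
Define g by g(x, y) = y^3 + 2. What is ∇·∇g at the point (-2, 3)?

18

∂²g/∂x² = 0
∂²g/∂y² = 6*y
∇²g = 6*y
At (-2, 3): 18.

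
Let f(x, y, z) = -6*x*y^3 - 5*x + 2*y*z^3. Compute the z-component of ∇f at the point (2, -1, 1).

-6

(∇f)_3 = ∂f/∂z = 6*y*z^2
At (2, -1, 1): -6.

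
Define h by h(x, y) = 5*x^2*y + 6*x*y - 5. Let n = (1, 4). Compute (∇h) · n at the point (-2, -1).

46

∂h/∂x = 10*x*y + 6*y
∂h/∂y = 5*x^2 + 6*x
∇h at (-2, -1) = (14, 8)
∇h · n = (14)(1) + (8)(4) = 46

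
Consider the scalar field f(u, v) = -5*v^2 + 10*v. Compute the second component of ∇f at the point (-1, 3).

(∇f)_2 = ∂f/∂v = -10*v + 10
At (-1, 3): -20.

-20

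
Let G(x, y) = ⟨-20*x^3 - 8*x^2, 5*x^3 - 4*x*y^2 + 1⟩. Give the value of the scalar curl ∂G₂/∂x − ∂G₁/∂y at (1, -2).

-1

∂G₂/∂x = 15*x^2 - 4*y^2
∂G₁/∂y = 0
Scalar curl = 15*x^2 - 4*y^2
At (1, -2): -1.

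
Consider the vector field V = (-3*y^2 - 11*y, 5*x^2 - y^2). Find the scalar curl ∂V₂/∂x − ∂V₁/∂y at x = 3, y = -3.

23

∂V₂/∂x = 10*x
∂V₁/∂y = -6*y - 11
Scalar curl = 10*x + 6*y + 11
At (3, -3): 23.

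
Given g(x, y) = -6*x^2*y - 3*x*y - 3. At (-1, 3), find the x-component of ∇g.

(∇g)_1 = ∂g/∂x = -12*x*y - 3*y
At (-1, 3): 27.

27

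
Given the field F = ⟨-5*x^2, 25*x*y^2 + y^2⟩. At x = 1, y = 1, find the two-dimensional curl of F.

25

∂F₂/∂x = 25*y^2
∂F₁/∂y = 0
Scalar curl = 25*y^2
At (1, 1): 25.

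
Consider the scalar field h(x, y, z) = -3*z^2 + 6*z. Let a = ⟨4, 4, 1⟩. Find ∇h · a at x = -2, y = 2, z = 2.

-6

∂h/∂x = 0
∂h/∂y = 0
∂h/∂z = -6*z + 6
∇h at (-2, 2, 2) = (0, 0, -6)
∇h · a = (0)(4) + (0)(4) + (-6)(1) = -6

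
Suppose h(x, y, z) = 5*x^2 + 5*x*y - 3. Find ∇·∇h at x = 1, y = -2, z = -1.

10

∂²h/∂x² = 10
∂²h/∂y² = 0
∂²h/∂z² = 0
∇²h = 10
At (1, -2, -1): 10.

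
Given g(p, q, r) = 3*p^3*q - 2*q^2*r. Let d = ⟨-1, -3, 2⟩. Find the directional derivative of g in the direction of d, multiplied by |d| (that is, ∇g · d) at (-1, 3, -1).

∂g/∂p = 9*p^2*q
∂g/∂q = 3*p^3 - 4*q*r
∂g/∂r = -2*q^2
∇g at (-1, 3, -1) = (27, 9, -18)
∇g · d = (27)(-1) + (9)(-3) + (-18)(2) = -90

-90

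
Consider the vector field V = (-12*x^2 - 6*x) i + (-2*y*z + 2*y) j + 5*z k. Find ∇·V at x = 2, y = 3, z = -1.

∂V₁/∂x = -24*x - 6
∂V₂/∂y = -2*z + 2
∂V₃/∂z = 5
∇·V = -24*x - 2*z + 1
At (2, 3, -1): -45.

-45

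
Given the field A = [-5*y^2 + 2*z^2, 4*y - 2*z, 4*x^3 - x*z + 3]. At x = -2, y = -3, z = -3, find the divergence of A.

∂A₁/∂x = 0
∂A₂/∂y = 4
∂A₃/∂z = -x
∇·A = -x + 4
At (-2, -3, -3): 6.

6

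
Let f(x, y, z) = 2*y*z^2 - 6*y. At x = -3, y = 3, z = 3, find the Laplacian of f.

12

∂²f/∂x² = 0
∂²f/∂y² = 0
∂²f/∂z² = 4*y
∇²f = 4*y
At (-3, 3, 3): 12.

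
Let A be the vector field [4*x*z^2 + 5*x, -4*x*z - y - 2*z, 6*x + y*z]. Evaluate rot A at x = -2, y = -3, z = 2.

(∇×A)₁ = ∂A₃/∂y − ∂A₂/∂z = 4*x + z + 2
(∇×A)₂ = ∂A₁/∂z − ∂A₃/∂x = 8*x*z - 6
(∇×A)₃ = ∂A₂/∂x − ∂A₁/∂y = -4*z
∇×A = (4*x + z + 2, 8*x*z - 6, -4*z)
At (-2, -3, 2): (-4, -38, -8).

(-4, -38, -8)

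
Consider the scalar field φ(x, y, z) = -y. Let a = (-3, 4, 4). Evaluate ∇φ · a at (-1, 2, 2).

-4

∂φ/∂x = 0
∂φ/∂y = -1
∂φ/∂z = 0
∇φ at (-1, 2, 2) = (0, -1, 0)
∇φ · a = (0)(-3) + (-1)(4) + (0)(4) = -4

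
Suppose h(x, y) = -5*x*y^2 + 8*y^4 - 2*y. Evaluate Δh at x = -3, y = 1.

126

∂²h/∂x² = 0
∂²h/∂y² = 2*(-5*x + 48*y^2)
∇²h = -10*x + 96*y^2
At (-3, 1): 126.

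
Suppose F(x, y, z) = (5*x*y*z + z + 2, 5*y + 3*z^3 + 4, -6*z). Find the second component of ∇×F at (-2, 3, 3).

-29

(∇×F)_2 = ∂F₁/∂z − ∂F₃/∂x
= 5*x*y + 1 − (0)
= 5*x*y + 1
At (-2, 3, 3): -29.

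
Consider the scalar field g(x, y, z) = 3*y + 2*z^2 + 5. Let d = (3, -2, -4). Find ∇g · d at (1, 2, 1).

-22

∂g/∂x = 0
∂g/∂y = 3
∂g/∂z = 4*z
∇g at (1, 2, 1) = (0, 3, 4)
∇g · d = (0)(3) + (3)(-2) + (4)(-4) = -22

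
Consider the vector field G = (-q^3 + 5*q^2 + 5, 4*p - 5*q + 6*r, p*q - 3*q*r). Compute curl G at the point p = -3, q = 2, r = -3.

(0, -2, -4)

(∇×G)₁ = ∂G₃/∂q − ∂G₂/∂r = p - 3*r - 6
(∇×G)₂ = ∂G₁/∂r − ∂G₃/∂p = -q
(∇×G)₃ = ∂G₂/∂p − ∂G₁/∂q = 3*q^2 - 10*q + 4
∇×G = (p - 3*r - 6, -q, 3*q^2 - 10*q + 4)
At (-3, 2, -3): (0, -2, -4).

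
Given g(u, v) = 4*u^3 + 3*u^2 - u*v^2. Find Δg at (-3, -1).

∂²g/∂u² = 6*(4*u + 1)
∂²g/∂v² = -2*u
∇²g = 22*u + 6
At (-3, -1): -60.

-60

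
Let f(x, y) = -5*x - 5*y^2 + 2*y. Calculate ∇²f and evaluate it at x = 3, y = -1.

∂²f/∂x² = 0
∂²f/∂y² = -10
∇²f = -10
At (3, -1): -10.

-10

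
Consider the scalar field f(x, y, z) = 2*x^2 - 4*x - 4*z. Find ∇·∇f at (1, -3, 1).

∂²f/∂x² = 4
∂²f/∂y² = 0
∂²f/∂z² = 0
∇²f = 4
At (1, -3, 1): 4.

4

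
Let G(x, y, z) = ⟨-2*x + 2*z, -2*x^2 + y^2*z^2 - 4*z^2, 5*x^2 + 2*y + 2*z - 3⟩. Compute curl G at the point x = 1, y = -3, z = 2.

(-18, -8, -4)

(∇×G)₁ = ∂G₃/∂y − ∂G₂/∂z = -2*y^2*z + 8*z + 2
(∇×G)₂ = ∂G₁/∂z − ∂G₃/∂x = -10*x + 2
(∇×G)₃ = ∂G₂/∂x − ∂G₁/∂y = -4*x
∇×G = (-2*y^2*z + 8*z + 2, -10*x + 2, -4*x)
At (1, -3, 2): (-18, -8, -4).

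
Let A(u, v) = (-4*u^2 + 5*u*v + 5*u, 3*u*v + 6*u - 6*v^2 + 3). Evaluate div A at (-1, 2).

-4

∂A₁/∂u = -8*u + 5*v + 5
∂A₂/∂v = 3*u - 12*v
∇·A = -5*u - 7*v + 5
At (-1, 2): -4.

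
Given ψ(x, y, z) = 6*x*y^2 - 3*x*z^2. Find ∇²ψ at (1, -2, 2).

∂²ψ/∂x² = 0
∂²ψ/∂y² = 12*x
∂²ψ/∂z² = -6*x
∇²ψ = 6*x
At (1, -2, 2): 6.

6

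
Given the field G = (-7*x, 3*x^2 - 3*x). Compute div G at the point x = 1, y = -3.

∂G₁/∂x = -7
∂G₂/∂y = 0
∇·G = -7
At (1, -3): -7.

-7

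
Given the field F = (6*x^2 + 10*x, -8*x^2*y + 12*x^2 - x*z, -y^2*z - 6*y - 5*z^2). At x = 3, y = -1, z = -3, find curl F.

(∇×F)₁ = ∂F₃/∂y − ∂F₂/∂z = x - 2*y*z - 6
(∇×F)₂ = ∂F₁/∂z − ∂F₃/∂x = 0
(∇×F)₃ = ∂F₂/∂x − ∂F₁/∂y = -16*x*y + 24*x - z
∇×F = (x - 2*y*z - 6, 0, -16*x*y + 24*x - z)
At (3, -1, -3): (-9, 0, 123).

(-9, 0, 123)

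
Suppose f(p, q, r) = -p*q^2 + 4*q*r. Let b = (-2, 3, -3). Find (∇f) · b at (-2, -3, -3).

-18

∂f/∂p = -q^2
∂f/∂q = -2*p*q + 4*r
∂f/∂r = 4*q
∇f at (-2, -3, -3) = (-9, -24, -12)
∇f · b = (-9)(-2) + (-24)(3) + (-12)(-3) = -18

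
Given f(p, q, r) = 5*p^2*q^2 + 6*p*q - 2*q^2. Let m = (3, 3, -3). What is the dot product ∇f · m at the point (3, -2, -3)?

∂f/∂p = 10*p*q^2 + 6*q
∂f/∂q = 10*p^2*q + 6*p - 4*q
∂f/∂r = 0
∇f at (3, -2, -3) = (108, -154, 0)
∇f · m = (108)(3) + (-154)(3) + (0)(-3) = -138

-138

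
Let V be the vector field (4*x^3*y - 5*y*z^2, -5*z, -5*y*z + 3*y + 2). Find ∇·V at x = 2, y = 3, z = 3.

∂V₁/∂x = 12*x^2*y
∂V₂/∂y = 0
∂V₃/∂z = -5*y
∇·V = 12*x^2*y - 5*y
At (2, 3, 3): 129.

129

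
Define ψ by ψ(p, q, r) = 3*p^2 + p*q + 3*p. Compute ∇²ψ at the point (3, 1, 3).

∂²ψ/∂p² = 6
∂²ψ/∂q² = 0
∂²ψ/∂r² = 0
∇²ψ = 6
At (3, 1, 3): 6.

6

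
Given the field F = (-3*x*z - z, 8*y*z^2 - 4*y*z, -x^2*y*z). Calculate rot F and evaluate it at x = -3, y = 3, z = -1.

(69, 26, 0)

(∇×F)₁ = ∂F₃/∂y − ∂F₂/∂z = -x^2*z - 16*y*z + 4*y
(∇×F)₂ = ∂F₁/∂z − ∂F₃/∂x = 2*x*y*z - 3*x - 1
(∇×F)₃ = ∂F₂/∂x − ∂F₁/∂y = 0
∇×F = (-x^2*z - 16*y*z + 4*y, 2*x*y*z - 3*x - 1, 0)
At (-3, 3, -1): (69, 26, 0).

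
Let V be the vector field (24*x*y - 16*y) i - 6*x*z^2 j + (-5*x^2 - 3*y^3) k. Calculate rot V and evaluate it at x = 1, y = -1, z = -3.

(-45, 10, -62)

(∇×V)₁ = ∂V₃/∂y − ∂V₂/∂z = 12*x*z - 9*y^2
(∇×V)₂ = ∂V₁/∂z − ∂V₃/∂x = 10*x
(∇×V)₃ = ∂V₂/∂x − ∂V₁/∂y = -24*x - 6*z^2 + 16
∇×V = (12*x*z - 9*y^2, 10*x, -24*x - 6*z^2 + 16)
At (1, -1, -3): (-45, 10, -62).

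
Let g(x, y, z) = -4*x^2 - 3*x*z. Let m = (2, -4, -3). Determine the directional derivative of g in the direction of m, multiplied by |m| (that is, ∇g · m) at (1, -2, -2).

5

∂g/∂x = -8*x - 3*z
∂g/∂y = 0
∂g/∂z = -3*x
∇g at (1, -2, -2) = (-2, 0, -3)
∇g · m = (-2)(2) + (0)(-4) + (-3)(-3) = 5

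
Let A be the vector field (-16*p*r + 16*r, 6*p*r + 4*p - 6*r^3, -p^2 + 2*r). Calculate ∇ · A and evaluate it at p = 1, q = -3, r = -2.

∂A₁/∂p = -16*r
∂A₂/∂q = 0
∂A₃/∂r = 2
∇·A = -16*r + 2
At (1, -3, -2): 34.

34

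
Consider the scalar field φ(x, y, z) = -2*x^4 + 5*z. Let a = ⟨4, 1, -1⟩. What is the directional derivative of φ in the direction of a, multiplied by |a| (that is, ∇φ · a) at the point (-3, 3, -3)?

859

∂φ/∂x = -8*x^3
∂φ/∂y = 0
∂φ/∂z = 5
∇φ at (-3, 3, -3) = (216, 0, 5)
∇φ · a = (216)(4) + (0)(1) + (5)(-1) = 859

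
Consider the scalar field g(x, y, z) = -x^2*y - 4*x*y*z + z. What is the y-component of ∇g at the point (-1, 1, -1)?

-5

(∇g)_2 = ∂g/∂y = -x^2 - 4*x*z
At (-1, 1, -1): -5.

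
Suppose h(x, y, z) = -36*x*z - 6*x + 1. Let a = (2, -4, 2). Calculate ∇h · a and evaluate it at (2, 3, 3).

-372

∂h/∂x = -36*z - 6
∂h/∂y = 0
∂h/∂z = -36*x
∇h at (2, 3, 3) = (-114, 0, -72)
∇h · a = (-114)(2) + (0)(-4) + (-72)(2) = -372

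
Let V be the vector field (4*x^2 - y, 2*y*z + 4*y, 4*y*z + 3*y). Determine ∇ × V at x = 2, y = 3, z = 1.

(∇×V)₁ = ∂V₃/∂y − ∂V₂/∂z = -2*y + 4*z + 3
(∇×V)₂ = ∂V₁/∂z − ∂V₃/∂x = 0
(∇×V)₃ = ∂V₂/∂x − ∂V₁/∂y = 1
∇×V = (-2*y + 4*z + 3, 0, 1)
At (2, 3, 1): (1, 0, 1).

(1, 0, 1)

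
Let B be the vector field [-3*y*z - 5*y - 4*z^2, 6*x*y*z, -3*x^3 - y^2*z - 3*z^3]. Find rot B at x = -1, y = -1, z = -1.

(∇×B)₁ = ∂B₃/∂y − ∂B₂/∂z = -6*x*y - 2*y*z
(∇×B)₂ = ∂B₁/∂z − ∂B₃/∂x = 9*x^2 - 3*y - 8*z
(∇×B)₃ = ∂B₂/∂x − ∂B₁/∂y = 6*y*z + 3*z + 5
∇×B = (-6*x*y - 2*y*z, 9*x^2 - 3*y - 8*z, 6*y*z + 3*z + 5)
At (-1, -1, -1): (-8, 20, 8).

(-8, 20, 8)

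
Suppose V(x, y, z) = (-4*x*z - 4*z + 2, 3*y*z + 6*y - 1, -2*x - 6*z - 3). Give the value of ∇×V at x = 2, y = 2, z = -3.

(-6, -10, 0)

(∇×V)₁ = ∂V₃/∂y − ∂V₂/∂z = -3*y
(∇×V)₂ = ∂V₁/∂z − ∂V₃/∂x = -4*x - 2
(∇×V)₃ = ∂V₂/∂x − ∂V₁/∂y = 0
∇×V = (-3*y, -4*x - 2, 0)
At (2, 2, -3): (-6, -10, 0).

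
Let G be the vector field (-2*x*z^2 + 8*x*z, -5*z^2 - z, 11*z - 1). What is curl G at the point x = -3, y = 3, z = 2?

(∇×G)₁ = ∂G₃/∂y − ∂G₂/∂z = 10*z + 1
(∇×G)₂ = ∂G₁/∂z − ∂G₃/∂x = -4*x*z + 8*x
(∇×G)₃ = ∂G₂/∂x − ∂G₁/∂y = 0
∇×G = (10*z + 1, -4*x*z + 8*x, 0)
At (-3, 3, 2): (21, 0, 0).

(21, 0, 0)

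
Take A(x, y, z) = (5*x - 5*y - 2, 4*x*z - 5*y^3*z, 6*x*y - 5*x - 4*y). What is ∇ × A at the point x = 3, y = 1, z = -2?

(7, -1, -3)

(∇×A)₁ = ∂A₃/∂y − ∂A₂/∂z = 2*x + 5*y^3 - 4
(∇×A)₂ = ∂A₁/∂z − ∂A₃/∂x = -6*y + 5
(∇×A)₃ = ∂A₂/∂x − ∂A₁/∂y = 4*z + 5
∇×A = (2*x + 5*y^3 - 4, -6*y + 5, 4*z + 5)
At (3, 1, -2): (7, -1, -3).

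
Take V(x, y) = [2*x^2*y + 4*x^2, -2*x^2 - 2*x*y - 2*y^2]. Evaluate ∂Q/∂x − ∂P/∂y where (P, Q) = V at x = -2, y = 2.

-4

∂V₂/∂x = -4*x - 2*y
∂V₁/∂y = 2*x^2
Scalar curl = -2*x^2 - 4*x - 2*y
At (-2, 2): -4.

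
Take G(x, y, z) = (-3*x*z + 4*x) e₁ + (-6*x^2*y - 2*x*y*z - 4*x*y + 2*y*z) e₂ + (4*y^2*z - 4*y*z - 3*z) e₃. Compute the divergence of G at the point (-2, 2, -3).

∂G₁/∂x = -3*z + 4
∂G₂/∂y = -6*x^2 - 2*x*z - 4*x + 2*z
∂G₃/∂z = 4*y^2 - 4*y - 3
∇·G = -6*x^2 - 2*x*z - 4*x + 4*y^2 - 4*y - z + 1
At (-2, 2, -3): -16.

-16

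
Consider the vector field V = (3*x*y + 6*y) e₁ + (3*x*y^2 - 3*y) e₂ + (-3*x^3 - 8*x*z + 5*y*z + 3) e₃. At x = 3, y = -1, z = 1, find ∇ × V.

(5, 89, -12)

(∇×V)₁ = ∂V₃/∂y − ∂V₂/∂z = 5*z
(∇×V)₂ = ∂V₁/∂z − ∂V₃/∂x = 9*x^2 + 8*z
(∇×V)₃ = ∂V₂/∂x − ∂V₁/∂y = -3*x + 3*y^2 - 6
∇×V = (5*z, 9*x^2 + 8*z, -3*x + 3*y^2 - 6)
At (3, -1, 1): (5, 89, -12).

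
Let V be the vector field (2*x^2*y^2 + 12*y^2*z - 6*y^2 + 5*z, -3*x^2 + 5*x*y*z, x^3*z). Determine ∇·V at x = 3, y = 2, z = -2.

∂V₁/∂x = 4*x*y^2
∂V₂/∂y = 5*x*z
∂V₃/∂z = x^3
∇·V = x^3 + 4*x*y^2 + 5*x*z
At (3, 2, -2): 45.

45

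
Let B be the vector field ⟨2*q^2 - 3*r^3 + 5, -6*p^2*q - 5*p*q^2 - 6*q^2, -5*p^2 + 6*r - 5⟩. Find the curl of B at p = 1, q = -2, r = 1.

(∇×B)₁ = ∂B₃/∂q − ∂B₂/∂r = 0
(∇×B)₂ = ∂B₁/∂r − ∂B₃/∂p = 10*p - 9*r^2
(∇×B)₃ = ∂B₂/∂p − ∂B₁/∂q = -12*p*q - 5*q^2 - 4*q
∇×B = (0, 10*p - 9*r^2, -12*p*q - 5*q^2 - 4*q)
At (1, -2, 1): (0, 1, 12).

(0, 1, 12)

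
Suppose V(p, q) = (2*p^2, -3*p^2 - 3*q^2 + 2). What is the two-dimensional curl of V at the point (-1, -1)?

∂V₂/∂p = -6*p
∂V₁/∂q = 0
Scalar curl = -6*p
At (-1, -1): 6.

6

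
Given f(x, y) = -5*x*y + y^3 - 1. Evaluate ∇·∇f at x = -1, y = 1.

∂²f/∂x² = 0
∂²f/∂y² = 6*y
∇²f = 6*y
At (-1, 1): 6.

6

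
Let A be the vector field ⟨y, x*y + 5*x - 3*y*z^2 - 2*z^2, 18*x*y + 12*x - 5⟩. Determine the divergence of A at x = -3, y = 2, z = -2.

-15

∂A₁/∂x = 0
∂A₂/∂y = x - 3*z^2
∂A₃/∂z = 0
∇·A = x - 3*z^2
At (-3, 2, -2): -15.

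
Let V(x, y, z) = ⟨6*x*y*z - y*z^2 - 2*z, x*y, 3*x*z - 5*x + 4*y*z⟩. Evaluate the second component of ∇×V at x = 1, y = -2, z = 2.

(∇×V)_2 = ∂V₁/∂z − ∂V₃/∂x
= 6*x*y - 2*y*z - 2 − (3*z - 5)
= 6*x*y - 2*y*z - 3*z + 3
At (1, -2, 2): -7.

-7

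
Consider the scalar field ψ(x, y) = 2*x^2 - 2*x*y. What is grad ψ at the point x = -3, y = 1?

(-14, 6)

∂ψ/∂x = 4*x - 2*y
∂ψ/∂y = -2*x
∇ψ = (4*x - 2*y, -2*x)
At (-3, 1): (-14, 6).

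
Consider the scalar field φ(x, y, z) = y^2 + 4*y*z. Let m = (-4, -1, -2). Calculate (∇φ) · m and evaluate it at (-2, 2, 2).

-28

∂φ/∂x = 0
∂φ/∂y = 2*y + 4*z
∂φ/∂z = 4*y
∇φ at (-2, 2, 2) = (0, 12, 8)
∇φ · m = (0)(-4) + (12)(-1) + (8)(-2) = -28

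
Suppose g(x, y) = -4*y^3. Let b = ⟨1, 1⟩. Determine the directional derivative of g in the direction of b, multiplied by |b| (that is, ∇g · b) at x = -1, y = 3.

∂g/∂x = 0
∂g/∂y = -12*y^2
∇g at (-1, 3) = (0, -108)
∇g · b = (0)(1) + (-108)(1) = -108

-108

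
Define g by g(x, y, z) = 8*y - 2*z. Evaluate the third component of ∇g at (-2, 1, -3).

-2

(∇g)_3 = ∂g/∂z = -2
At (-2, 1, -3): -2.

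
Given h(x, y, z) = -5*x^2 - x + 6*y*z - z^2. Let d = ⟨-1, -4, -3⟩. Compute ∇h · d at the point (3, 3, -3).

31

∂h/∂x = -10*x - 1
∂h/∂y = 6*z
∂h/∂z = 6*y - 2*z
∇h at (3, 3, -3) = (-31, -18, 24)
∇h · d = (-31)(-1) + (-18)(-4) + (24)(-3) = 31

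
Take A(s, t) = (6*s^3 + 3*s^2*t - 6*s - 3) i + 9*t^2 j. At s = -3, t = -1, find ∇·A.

156

∂A₁/∂s = 18*s^2 + 6*s*t - 6
∂A₂/∂t = 18*t
∇·A = 18*s^2 + 6*s*t + 18*t - 6
At (-3, -1): 156.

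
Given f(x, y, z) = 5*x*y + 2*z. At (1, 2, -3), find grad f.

∂f/∂x = 5*y
∂f/∂y = 5*x
∂f/∂z = 2
∇f = (5*y, 5*x, 2)
At (1, 2, -3): (10, 5, 2).

(10, 5, 2)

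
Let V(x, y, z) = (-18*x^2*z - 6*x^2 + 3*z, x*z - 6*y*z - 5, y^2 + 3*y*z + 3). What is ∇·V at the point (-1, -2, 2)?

66

∂V₁/∂x = -36*x*z - 12*x
∂V₂/∂y = -6*z
∂V₃/∂z = 3*y
∇·V = -36*x*z - 12*x + 3*y - 6*z
At (-1, -2, 2): 66.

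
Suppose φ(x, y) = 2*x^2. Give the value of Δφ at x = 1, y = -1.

4

∂²φ/∂x² = 4
∂²φ/∂y² = 0
∇²φ = 4
At (1, -1): 4.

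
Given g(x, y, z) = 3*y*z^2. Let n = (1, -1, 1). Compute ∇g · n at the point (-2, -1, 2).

∂g/∂x = 0
∂g/∂y = 3*z^2
∂g/∂z = 6*y*z
∇g at (-2, -1, 2) = (0, 12, -12)
∇g · n = (0)(1) + (12)(-1) + (-12)(1) = -24

-24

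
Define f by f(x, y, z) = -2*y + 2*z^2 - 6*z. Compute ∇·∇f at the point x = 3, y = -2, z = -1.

4

∂²f/∂x² = 0
∂²f/∂y² = 0
∂²f/∂z² = 4
∇²f = 4
At (3, -2, -1): 4.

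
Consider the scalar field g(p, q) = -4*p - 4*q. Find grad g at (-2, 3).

∂g/∂p = -4
∂g/∂q = -4
∇g = (-4, -4)
At (-2, 3): (-4, -4).

(-4, -4)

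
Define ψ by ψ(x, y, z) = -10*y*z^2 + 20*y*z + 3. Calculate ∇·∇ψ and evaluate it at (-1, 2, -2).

-40

∂²ψ/∂x² = 0
∂²ψ/∂y² = 0
∂²ψ/∂z² = -20*y
∇²ψ = -20*y
At (-1, 2, -2): -40.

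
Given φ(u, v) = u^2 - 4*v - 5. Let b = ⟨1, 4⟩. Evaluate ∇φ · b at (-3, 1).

-22

∂φ/∂u = 2*u
∂φ/∂v = -4
∇φ at (-3, 1) = (-6, -4)
∇φ · b = (-6)(1) + (-4)(4) = -22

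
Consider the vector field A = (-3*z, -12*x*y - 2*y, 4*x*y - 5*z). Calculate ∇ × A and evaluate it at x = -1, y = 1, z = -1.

(-4, -7, -12)

(∇×A)₁ = ∂A₃/∂y − ∂A₂/∂z = 4*x
(∇×A)₂ = ∂A₁/∂z − ∂A₃/∂x = -4*y - 3
(∇×A)₃ = ∂A₂/∂x − ∂A₁/∂y = -12*y
∇×A = (4*x, -4*y - 3, -12*y)
At (-1, 1, -1): (-4, -7, -12).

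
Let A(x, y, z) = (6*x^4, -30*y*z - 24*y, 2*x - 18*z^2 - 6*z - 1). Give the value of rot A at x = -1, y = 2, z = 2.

(60, -2, 0)

(∇×A)₁ = ∂A₃/∂y − ∂A₂/∂z = 30*y
(∇×A)₂ = ∂A₁/∂z − ∂A₃/∂x = -2
(∇×A)₃ = ∂A₂/∂x − ∂A₁/∂y = 0
∇×A = (30*y, -2, 0)
At (-1, 2, 2): (60, -2, 0).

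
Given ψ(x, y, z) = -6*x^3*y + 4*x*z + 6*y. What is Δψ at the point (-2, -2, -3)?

-144

∂²ψ/∂x² = -36*x*y
∂²ψ/∂y² = 0
∂²ψ/∂z² = 0
∇²ψ = -36*x*y
At (-2, -2, -3): -144.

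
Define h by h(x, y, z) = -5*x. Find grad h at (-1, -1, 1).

∂h/∂x = -5
∂h/∂y = 0
∂h/∂z = 0
∇h = (-5, 0, 0)
At (-1, -1, 1): (-5, 0, 0).

(-5, 0, 0)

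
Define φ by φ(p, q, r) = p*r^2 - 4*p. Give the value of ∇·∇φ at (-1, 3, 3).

∂²φ/∂p² = 0
∂²φ/∂q² = 0
∂²φ/∂r² = 2*p
∇²φ = 2*p
At (-1, 3, 3): -2.

-2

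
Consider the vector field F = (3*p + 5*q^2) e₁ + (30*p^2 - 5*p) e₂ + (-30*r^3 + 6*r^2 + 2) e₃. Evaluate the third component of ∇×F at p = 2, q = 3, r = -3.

(∇×F)_3 = ∂F₂/∂p − ∂F₁/∂q
= 60*p - 5 − (10*q)
= 60*p - 10*q - 5
At (2, 3, -3): 85.

85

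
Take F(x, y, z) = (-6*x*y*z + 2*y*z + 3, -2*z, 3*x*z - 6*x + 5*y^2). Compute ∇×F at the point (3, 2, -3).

(22, -17, -48)

(∇×F)₁ = ∂F₃/∂y − ∂F₂/∂z = 10*y + 2
(∇×F)₂ = ∂F₁/∂z − ∂F₃/∂x = -6*x*y + 2*y - 3*z + 6
(∇×F)₃ = ∂F₂/∂x − ∂F₁/∂y = 6*x*z - 2*z
∇×F = (10*y + 2, -6*x*y + 2*y - 3*z + 6, 6*x*z - 2*z)
At (3, 2, -3): (22, -17, -48).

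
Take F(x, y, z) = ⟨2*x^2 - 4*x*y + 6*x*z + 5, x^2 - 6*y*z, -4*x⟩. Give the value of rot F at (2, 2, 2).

(12, 16, 12)

(∇×F)₁ = ∂F₃/∂y − ∂F₂/∂z = 6*y
(∇×F)₂ = ∂F₁/∂z − ∂F₃/∂x = 6*x + 4
(∇×F)₃ = ∂F₂/∂x − ∂F₁/∂y = 6*x
∇×F = (6*y, 6*x + 4, 6*x)
At (2, 2, 2): (12, 16, 12).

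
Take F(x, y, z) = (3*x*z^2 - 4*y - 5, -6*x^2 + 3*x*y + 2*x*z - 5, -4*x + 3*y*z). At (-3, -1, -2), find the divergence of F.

0

∂F₁/∂x = 3*z^2
∂F₂/∂y = 3*x
∂F₃/∂z = 3*y
∇·F = 3*x + 3*y + 3*z^2
At (-3, -1, -2): 0.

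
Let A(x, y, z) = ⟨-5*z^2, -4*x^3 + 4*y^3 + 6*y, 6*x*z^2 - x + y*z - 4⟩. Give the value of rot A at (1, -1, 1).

(∇×A)₁ = ∂A₃/∂y − ∂A₂/∂z = z
(∇×A)₂ = ∂A₁/∂z − ∂A₃/∂x = -6*z^2 - 10*z + 1
(∇×A)₃ = ∂A₂/∂x − ∂A₁/∂y = -12*x^2
∇×A = (z, -6*z^2 - 10*z + 1, -12*x^2)
At (1, -1, 1): (1, -15, -12).

(1, -15, -12)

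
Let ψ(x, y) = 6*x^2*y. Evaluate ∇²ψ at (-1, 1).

∂²ψ/∂x² = 12*y
∂²ψ/∂y² = 0
∇²ψ = 12*y
At (-1, 1): 12.

12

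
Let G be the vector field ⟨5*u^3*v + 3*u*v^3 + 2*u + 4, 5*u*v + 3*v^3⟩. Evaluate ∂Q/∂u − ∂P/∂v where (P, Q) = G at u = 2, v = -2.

∂G₂/∂u = 5*v
∂G₁/∂v = 5*u^3 + 9*u*v^2
Scalar curl = -5*u^3 - 9*u*v^2 + 5*v
At (2, -2): -122.

-122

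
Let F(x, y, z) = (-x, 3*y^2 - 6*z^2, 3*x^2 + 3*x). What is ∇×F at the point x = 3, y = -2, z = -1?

(-12, -21, 0)

(∇×F)₁ = ∂F₃/∂y − ∂F₂/∂z = 12*z
(∇×F)₂ = ∂F₁/∂z − ∂F₃/∂x = -6*x - 3
(∇×F)₃ = ∂F₂/∂x − ∂F₁/∂y = 0
∇×F = (12*z, -6*x - 3, 0)
At (3, -2, -1): (-12, -21, 0).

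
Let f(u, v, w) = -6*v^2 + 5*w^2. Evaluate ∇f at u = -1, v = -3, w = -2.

∂f/∂u = 0
∂f/∂v = -12*v
∂f/∂w = 10*w
∇f = (0, -12*v, 10*w)
At (-1, -3, -2): (0, 36, -20).

(0, 36, -20)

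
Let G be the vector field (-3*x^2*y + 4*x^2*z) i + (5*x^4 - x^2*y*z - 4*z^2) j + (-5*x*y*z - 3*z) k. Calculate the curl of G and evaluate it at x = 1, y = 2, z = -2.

(∇×G)₁ = ∂G₃/∂y − ∂G₂/∂z = x^2*y - 5*x*z + 8*z
(∇×G)₂ = ∂G₁/∂z − ∂G₃/∂x = 4*x^2 + 5*y*z
(∇×G)₃ = ∂G₂/∂x − ∂G₁/∂y = 20*x^3 + 3*x^2 - 2*x*y*z
∇×G = (x^2*y - 5*x*z + 8*z, 4*x^2 + 5*y*z, 20*x^3 + 3*x^2 - 2*x*y*z)
At (1, 2, -2): (-4, -16, 31).

(-4, -16, 31)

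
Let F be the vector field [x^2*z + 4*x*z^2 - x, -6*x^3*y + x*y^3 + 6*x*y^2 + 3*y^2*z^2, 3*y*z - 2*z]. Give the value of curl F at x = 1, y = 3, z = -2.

(∇×F)₁ = ∂F₃/∂y − ∂F₂/∂z = -6*y^2*z + 3*z
(∇×F)₂ = ∂F₁/∂z − ∂F₃/∂x = x^2 + 8*x*z
(∇×F)₃ = ∂F₂/∂x − ∂F₁/∂y = -18*x^2*y + y^3 + 6*y^2
∇×F = (-6*y^2*z + 3*z, x^2 + 8*x*z, -18*x^2*y + y^3 + 6*y^2)
At (1, 3, -2): (102, -15, 27).

(102, -15, 27)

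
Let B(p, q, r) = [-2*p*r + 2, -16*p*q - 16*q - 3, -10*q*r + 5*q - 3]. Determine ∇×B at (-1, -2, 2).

(∇×B)₁ = ∂B₃/∂q − ∂B₂/∂r = -10*r + 5
(∇×B)₂ = ∂B₁/∂r − ∂B₃/∂p = -2*p
(∇×B)₃ = ∂B₂/∂p − ∂B₁/∂q = -16*q
∇×B = (-10*r + 5, -2*p, -16*q)
At (-1, -2, 2): (-15, 2, 32).

(-15, 2, 32)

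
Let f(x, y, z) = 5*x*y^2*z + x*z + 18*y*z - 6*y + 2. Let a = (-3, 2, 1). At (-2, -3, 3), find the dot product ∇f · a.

-104

∂f/∂x = 5*y^2*z + z
∂f/∂y = 10*x*y*z + 18*z - 6
∂f/∂z = 5*x*y^2 + x + 18*y
∇f at (-2, -3, 3) = (138, 228, -146)
∇f · a = (138)(-3) + (228)(2) + (-146)(1) = -104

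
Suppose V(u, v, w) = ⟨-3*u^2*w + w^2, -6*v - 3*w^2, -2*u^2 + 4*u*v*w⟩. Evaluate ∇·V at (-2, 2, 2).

∂V₁/∂u = -6*u*w
∂V₂/∂v = -6
∂V₃/∂w = 4*u*v
∇·V = 4*u*v - 6*u*w - 6
At (-2, 2, 2): 2.

2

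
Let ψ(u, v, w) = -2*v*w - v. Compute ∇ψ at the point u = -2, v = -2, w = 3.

(0, -7, 4)

∂ψ/∂u = 0
∂ψ/∂v = -2*w - 1
∂ψ/∂w = -2*v
∇ψ = (0, -2*w - 1, -2*v)
At (-2, -2, 3): (0, -7, 4).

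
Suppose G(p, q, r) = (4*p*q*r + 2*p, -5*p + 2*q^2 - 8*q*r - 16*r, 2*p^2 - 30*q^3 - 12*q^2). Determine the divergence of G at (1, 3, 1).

∂G₁/∂p = 4*q*r + 2
∂G₂/∂q = 4*q - 8*r
∂G₃/∂r = 0
∇·G = 4*q*r + 4*q - 8*r + 2
At (1, 3, 1): 18.

18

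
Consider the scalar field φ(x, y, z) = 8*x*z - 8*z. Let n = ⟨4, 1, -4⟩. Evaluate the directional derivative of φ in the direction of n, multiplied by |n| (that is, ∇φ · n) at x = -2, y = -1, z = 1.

128

∂φ/∂x = 8*z
∂φ/∂y = 0
∂φ/∂z = 8*x - 8
∇φ at (-2, -1, 1) = (8, 0, -24)
∇φ · n = (8)(4) + (0)(1) + (-24)(-4) = 128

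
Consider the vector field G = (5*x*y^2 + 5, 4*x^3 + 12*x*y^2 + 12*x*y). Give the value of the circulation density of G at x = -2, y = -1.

∂G₂/∂x = 12*x^2 + 12*y^2 + 12*y
∂G₁/∂y = 10*x*y
Scalar curl = 12*x^2 - 10*x*y + 12*y^2 + 12*y
At (-2, -1): 28.

28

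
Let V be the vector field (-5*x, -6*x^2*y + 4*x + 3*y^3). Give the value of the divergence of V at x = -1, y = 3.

70

∂V₁/∂x = -5
∂V₂/∂y = -6*x^2 + 9*y^2
∇·V = -6*x^2 + 9*y^2 - 5
At (-1, 3): 70.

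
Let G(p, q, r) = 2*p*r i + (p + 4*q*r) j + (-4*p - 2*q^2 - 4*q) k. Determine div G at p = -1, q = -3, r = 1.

∂G₁/∂p = 2*r
∂G₂/∂q = 4*r
∂G₃/∂r = 0
∇·G = 6*r
At (-1, -3, 1): 6.

6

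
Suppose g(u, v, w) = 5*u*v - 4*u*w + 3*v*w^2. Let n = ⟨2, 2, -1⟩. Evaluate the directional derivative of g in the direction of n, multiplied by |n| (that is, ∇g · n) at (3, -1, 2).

52

∂g/∂u = 5*v - 4*w
∂g/∂v = 5*u + 3*w^2
∂g/∂w = -4*u + 6*v*w
∇g at (3, -1, 2) = (-13, 27, -24)
∇g · n = (-13)(2) + (27)(2) + (-24)(-1) = 52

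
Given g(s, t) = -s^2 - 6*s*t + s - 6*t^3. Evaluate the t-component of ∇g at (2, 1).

-30

(∇g)_2 = ∂g/∂t = -6*s - 18*t^2
At (2, 1): -30.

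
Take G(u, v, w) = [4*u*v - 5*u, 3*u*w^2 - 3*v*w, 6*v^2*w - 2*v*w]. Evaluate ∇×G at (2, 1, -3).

(∇×G)₁ = ∂G₃/∂v − ∂G₂/∂w = -6*u*w + 12*v*w + 3*v - 2*w
(∇×G)₂ = ∂G₁/∂w − ∂G₃/∂u = 0
(∇×G)₃ = ∂G₂/∂u − ∂G₁/∂v = -4*u + 3*w^2
∇×G = (-6*u*w + 12*v*w + 3*v - 2*w, 0, -4*u + 3*w^2)
At (2, 1, -3): (9, 0, 19).

(9, 0, 19)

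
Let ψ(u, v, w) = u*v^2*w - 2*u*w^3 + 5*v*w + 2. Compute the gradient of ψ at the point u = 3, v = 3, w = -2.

∂ψ/∂u = v^2*w - 2*w^3
∂ψ/∂v = 2*u*v*w + 5*w
∂ψ/∂w = u*v^2 - 6*u*w^2 + 5*v
∇ψ = (v^2*w - 2*w^3, 2*u*v*w + 5*w, u*v^2 - 6*u*w^2 + 5*v)
At (3, 3, -2): (-2, -46, -30).

(-2, -46, -30)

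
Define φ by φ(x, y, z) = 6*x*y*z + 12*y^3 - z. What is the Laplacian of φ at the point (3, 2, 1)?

144

∂²φ/∂x² = 0
∂²φ/∂y² = 72*y
∂²φ/∂z² = 0
∇²φ = 72*y
At (3, 2, 1): 144.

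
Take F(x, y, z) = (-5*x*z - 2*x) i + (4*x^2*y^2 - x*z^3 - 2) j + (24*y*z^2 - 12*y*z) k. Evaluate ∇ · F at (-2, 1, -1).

-25

∂F₁/∂x = -5*z - 2
∂F₂/∂y = 8*x^2*y
∂F₃/∂z = 48*y*z - 12*y
∇·F = 8*x^2*y + 48*y*z - 12*y - 5*z - 2
At (-2, 1, -1): -25.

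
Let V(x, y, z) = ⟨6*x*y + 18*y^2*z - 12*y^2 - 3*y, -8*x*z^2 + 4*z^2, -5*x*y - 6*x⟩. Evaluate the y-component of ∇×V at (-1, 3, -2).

183

(∇×V)_2 = ∂V₁/∂z − ∂V₃/∂x
= 18*y^2 − (-5*y - 6)
= 18*y^2 + 5*y + 6
At (-1, 3, -2): 183.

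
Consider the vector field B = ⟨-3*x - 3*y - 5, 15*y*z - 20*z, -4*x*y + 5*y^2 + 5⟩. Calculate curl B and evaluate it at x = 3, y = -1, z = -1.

(13, -4, 3)

(∇×B)₁ = ∂B₃/∂y − ∂B₂/∂z = -4*x - 5*y + 20
(∇×B)₂ = ∂B₁/∂z − ∂B₃/∂x = 4*y
(∇×B)₃ = ∂B₂/∂x − ∂B₁/∂y = 3
∇×B = (-4*x - 5*y + 20, 4*y, 3)
At (3, -1, -1): (13, -4, 3).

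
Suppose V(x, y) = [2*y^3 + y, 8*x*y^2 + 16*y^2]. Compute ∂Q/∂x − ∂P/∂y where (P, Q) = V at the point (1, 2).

∂V₂/∂x = 8*y^2
∂V₁/∂y = 6*y^2 + 1
Scalar curl = 2*y^2 - 1
At (1, 2): 7.

7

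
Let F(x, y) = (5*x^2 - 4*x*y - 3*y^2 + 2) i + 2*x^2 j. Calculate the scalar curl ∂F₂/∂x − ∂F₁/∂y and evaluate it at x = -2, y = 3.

∂F₂/∂x = 4*x
∂F₁/∂y = -4*x - 6*y
Scalar curl = 8*x + 6*y
At (-2, 3): 2.

2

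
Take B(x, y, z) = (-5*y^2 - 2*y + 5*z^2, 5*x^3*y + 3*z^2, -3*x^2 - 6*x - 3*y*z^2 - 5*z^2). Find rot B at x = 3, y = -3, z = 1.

(-9, 34, -433)

(∇×B)₁ = ∂B₃/∂y − ∂B₂/∂z = -3*z^2 - 6*z
(∇×B)₂ = ∂B₁/∂z − ∂B₃/∂x = 6*x + 10*z + 6
(∇×B)₃ = ∂B₂/∂x − ∂B₁/∂y = 15*x^2*y + 10*y + 2
∇×B = (-3*z^2 - 6*z, 6*x + 10*z + 6, 15*x^2*y + 10*y + 2)
At (3, -3, 1): (-9, 34, -433).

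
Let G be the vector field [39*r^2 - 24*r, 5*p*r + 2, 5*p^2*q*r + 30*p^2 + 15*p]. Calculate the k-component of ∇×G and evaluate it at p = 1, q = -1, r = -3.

-15

(∇×G)_3 = ∂G₂/∂p − ∂G₁/∂q
= 5*r − (0)
= 5*r
At (1, -1, -3): -15.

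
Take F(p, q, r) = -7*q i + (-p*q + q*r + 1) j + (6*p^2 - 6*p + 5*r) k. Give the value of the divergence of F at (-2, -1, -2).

5

∂F₁/∂p = 0
∂F₂/∂q = -p + r
∂F₃/∂r = 5
∇·F = -p + r + 5
At (-2, -1, -2): 5.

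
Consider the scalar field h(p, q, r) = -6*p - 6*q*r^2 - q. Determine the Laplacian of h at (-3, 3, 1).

∂²h/∂p² = 0
∂²h/∂q² = 0
∂²h/∂r² = -12*q
∇²h = -12*q
At (-3, 3, 1): -36.

-36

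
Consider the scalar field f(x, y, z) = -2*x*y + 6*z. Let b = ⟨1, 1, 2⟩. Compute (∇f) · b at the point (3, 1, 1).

∂f/∂x = -2*y
∂f/∂y = -2*x
∂f/∂z = 6
∇f at (3, 1, 1) = (-2, -6, 6)
∇f · b = (-2)(1) + (-6)(1) + (6)(2) = 4

4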